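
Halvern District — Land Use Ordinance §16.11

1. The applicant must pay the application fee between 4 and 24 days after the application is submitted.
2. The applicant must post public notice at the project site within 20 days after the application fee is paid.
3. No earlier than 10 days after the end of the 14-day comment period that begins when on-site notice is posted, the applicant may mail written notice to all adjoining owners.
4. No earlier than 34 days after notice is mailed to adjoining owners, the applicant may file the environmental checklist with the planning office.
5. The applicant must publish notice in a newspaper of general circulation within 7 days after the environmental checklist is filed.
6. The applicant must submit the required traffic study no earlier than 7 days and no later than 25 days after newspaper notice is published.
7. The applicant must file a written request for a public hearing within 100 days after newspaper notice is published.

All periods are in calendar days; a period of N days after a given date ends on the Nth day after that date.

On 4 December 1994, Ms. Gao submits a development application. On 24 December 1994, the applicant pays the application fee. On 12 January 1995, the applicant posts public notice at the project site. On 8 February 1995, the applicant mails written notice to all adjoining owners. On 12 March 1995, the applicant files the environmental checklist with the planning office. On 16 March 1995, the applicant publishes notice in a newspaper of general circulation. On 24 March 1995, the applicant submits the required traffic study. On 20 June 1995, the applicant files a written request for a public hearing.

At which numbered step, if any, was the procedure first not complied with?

Step 1 — 4 and 24 days from 4 December 1994 (when the application is submitted) are 8 December 1994 and 28 December 1994 respectively; 24 December 1994 falls inside that range.
Step 2 — counting 20 days from 24 December 1994 (when the application fee is paid) gives a deadline of 13 January 1995; completed 12 January 1995, before the deadline.
Step 3 — must wait 10 days from 26 January 1995 (end of the 14-day comment period, which began when on-site notice is posted on 12 January 1995), so not before 5 February 1995; 8 February 1995 is on or after that date.
Step 4 — must wait 34 days from 8 February 1995 (when notice is mailed to adjoining owners), so not before 14 March 1995; done 12 March 1995 — 2 days too early.

Step 4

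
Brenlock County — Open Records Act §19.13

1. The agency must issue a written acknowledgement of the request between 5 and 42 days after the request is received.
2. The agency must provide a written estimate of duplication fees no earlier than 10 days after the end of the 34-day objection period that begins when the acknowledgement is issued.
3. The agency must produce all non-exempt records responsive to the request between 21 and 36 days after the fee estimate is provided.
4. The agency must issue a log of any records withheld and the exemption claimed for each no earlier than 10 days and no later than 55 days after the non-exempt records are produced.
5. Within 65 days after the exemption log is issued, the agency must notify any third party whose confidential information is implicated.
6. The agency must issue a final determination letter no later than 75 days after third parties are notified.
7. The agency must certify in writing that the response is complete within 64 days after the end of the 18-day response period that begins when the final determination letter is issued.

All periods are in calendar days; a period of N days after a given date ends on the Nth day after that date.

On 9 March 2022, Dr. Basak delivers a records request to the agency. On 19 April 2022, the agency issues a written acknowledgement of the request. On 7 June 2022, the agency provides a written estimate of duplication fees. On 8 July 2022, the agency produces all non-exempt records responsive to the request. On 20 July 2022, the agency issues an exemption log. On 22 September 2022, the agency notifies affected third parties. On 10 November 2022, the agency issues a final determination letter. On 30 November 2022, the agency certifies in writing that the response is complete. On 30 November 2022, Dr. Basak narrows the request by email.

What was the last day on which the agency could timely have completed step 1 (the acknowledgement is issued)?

Step 1 runs from 9 March 2022, when the request is received. The window is 5–42 days after 9 March 2022; it closes on 20 April 2022.

20 April 2022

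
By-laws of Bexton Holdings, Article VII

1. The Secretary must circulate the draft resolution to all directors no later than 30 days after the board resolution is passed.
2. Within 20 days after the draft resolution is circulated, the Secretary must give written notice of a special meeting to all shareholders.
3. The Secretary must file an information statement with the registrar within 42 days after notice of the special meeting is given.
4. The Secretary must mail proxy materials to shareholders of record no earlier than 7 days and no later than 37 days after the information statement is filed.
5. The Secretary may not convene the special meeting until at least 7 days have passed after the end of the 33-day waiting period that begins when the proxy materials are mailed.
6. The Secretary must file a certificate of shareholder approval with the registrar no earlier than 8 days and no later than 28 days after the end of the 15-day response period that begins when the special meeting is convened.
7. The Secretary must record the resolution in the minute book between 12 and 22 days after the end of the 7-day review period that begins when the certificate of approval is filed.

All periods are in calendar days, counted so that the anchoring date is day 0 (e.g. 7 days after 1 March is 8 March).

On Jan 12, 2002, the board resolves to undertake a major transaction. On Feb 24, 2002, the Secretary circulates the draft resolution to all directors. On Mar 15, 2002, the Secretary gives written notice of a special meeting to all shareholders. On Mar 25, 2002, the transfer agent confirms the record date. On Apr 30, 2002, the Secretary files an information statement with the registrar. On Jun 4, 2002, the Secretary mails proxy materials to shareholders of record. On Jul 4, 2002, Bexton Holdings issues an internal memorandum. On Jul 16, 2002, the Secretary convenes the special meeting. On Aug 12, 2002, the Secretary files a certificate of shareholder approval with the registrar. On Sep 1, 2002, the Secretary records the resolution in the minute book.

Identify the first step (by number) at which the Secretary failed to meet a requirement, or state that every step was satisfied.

Step 1

(1) due by Jan 12, 2002 + 30 days = Feb 11, 2002; Feb 24, 2002 misses that deadline by 13 days.
That is the first point of non-compliance.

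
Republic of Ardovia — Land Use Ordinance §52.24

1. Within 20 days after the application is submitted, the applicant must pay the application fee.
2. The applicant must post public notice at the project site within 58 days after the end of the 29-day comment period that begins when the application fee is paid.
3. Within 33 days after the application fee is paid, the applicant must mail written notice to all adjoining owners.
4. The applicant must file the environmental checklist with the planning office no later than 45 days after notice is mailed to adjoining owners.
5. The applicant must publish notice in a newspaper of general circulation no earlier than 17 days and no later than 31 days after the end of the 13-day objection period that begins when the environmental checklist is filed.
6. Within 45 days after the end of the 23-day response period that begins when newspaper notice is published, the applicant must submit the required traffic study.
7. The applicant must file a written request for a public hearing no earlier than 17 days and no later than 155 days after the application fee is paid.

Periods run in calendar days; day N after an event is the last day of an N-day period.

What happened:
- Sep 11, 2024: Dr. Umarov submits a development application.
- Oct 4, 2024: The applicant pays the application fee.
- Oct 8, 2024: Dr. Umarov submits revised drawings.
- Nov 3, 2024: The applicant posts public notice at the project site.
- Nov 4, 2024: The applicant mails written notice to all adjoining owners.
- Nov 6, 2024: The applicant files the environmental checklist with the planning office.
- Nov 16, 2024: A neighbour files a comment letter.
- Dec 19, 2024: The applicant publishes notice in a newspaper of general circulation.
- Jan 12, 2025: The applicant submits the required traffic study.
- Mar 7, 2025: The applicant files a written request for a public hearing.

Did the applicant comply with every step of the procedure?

(1) due by Sep 11, 2024 + 20 days = Oct 1, 2024; Oct 4, 2024 misses that deadline by 3 days.
Later steps need not be reached.

No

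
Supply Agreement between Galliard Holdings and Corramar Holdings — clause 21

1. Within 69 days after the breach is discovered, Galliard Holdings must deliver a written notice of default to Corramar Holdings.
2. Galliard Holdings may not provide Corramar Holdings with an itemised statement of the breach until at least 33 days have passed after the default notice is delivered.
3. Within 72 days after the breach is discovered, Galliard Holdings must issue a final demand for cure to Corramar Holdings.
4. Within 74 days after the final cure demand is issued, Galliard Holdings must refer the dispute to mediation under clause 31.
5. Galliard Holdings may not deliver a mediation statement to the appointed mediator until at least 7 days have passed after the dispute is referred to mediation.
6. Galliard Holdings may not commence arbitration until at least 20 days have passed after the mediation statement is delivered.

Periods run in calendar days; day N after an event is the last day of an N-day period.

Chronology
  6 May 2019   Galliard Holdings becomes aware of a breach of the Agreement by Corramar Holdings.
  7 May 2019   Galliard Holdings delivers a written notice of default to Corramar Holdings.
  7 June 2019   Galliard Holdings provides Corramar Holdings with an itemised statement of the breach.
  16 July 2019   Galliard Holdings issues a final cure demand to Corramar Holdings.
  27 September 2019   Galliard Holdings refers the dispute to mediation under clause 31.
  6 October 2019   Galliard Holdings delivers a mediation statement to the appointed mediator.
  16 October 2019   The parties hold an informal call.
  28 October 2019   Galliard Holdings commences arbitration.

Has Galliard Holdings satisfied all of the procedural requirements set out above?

No

(1) due by 6 May 2019 + 69 days = 14 July 2019; completed 7 May 2019, before the deadline.
(2) permitted from 7 May 2019 + 33 days = 9 June 2019 onward; acted on 7 June 2019, 2 days prematurely.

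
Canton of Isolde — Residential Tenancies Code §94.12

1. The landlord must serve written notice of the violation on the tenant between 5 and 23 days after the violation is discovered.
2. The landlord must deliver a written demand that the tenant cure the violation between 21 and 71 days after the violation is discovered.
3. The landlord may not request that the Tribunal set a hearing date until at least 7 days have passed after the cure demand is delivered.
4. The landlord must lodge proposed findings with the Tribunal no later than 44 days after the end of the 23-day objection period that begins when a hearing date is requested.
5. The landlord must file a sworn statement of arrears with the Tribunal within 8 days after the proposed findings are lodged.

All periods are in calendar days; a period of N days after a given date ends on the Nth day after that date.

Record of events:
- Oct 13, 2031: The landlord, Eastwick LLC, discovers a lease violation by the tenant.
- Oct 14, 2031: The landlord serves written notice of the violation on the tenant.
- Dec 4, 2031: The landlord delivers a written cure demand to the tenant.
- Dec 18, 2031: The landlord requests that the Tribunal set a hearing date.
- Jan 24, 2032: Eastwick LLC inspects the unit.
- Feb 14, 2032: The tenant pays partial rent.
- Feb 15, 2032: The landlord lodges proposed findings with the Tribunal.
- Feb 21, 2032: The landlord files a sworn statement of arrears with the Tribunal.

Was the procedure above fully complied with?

No

Step 1 — 5 and 23 days from Oct 13, 2031 (when the violation is discovered) are Oct 18, 2031 and Nov 5, 2031 respectively; Oct 14, 2031 is 4 days too early.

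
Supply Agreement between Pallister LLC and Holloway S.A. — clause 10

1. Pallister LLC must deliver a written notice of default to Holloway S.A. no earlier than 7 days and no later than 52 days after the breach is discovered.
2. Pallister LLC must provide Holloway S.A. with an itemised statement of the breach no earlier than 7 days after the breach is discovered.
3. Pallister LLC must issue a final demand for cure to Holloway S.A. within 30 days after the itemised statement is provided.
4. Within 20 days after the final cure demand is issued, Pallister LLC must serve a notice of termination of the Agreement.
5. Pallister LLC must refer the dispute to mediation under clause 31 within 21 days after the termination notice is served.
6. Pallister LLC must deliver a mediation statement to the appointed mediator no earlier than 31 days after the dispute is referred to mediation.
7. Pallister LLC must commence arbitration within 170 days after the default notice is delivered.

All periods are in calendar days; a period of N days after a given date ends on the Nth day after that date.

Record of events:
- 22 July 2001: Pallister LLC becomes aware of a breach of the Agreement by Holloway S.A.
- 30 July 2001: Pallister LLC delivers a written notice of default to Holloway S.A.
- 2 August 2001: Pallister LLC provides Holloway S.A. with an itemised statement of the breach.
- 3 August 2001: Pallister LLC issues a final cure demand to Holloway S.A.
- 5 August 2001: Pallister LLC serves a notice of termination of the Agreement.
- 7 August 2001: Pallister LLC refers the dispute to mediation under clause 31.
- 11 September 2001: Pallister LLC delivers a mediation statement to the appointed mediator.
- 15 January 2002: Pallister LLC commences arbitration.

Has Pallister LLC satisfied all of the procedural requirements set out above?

Yes

Step 1 — 7 and 52 days from 22 July 2001 (when the breach is discovered) are 29 July 2001 and 12 September 2001 respectively; done 30 July 2001 — within the window.
Step 2 — must wait 7 days from 22 July 2001 (when the breach is discovered), so not before 29 July 2001; done 2 August 2001 — permitted.
Step 3 — counting 30 days from 2 August 2001 (when the itemised statement is provided) gives a deadline of 1 September 2001; done 3 August 2001 — timely.
Step 4 — counting 20 days from 3 August 2001 (when the final cure demand is issued) gives a deadline of 23 August 2001; 5 August 2001 is within that limit.
Step 5 — counting 21 days from 5 August 2001 (when the termination notice is served) gives a deadline of 26 August 2001; completed 7 August 2001, before the deadline.
Step 6 — must wait 31 days from 7 August 2001 (when the dispute is referred to mediation), so not before 7 September 2001; done 11 September 2001, after the minimum wait.
Step 7 — counting 170 days from 30 July 2001 (when the default notice is delivered) gives a deadline of 16 January 2002; done 15 January 2002 — timely.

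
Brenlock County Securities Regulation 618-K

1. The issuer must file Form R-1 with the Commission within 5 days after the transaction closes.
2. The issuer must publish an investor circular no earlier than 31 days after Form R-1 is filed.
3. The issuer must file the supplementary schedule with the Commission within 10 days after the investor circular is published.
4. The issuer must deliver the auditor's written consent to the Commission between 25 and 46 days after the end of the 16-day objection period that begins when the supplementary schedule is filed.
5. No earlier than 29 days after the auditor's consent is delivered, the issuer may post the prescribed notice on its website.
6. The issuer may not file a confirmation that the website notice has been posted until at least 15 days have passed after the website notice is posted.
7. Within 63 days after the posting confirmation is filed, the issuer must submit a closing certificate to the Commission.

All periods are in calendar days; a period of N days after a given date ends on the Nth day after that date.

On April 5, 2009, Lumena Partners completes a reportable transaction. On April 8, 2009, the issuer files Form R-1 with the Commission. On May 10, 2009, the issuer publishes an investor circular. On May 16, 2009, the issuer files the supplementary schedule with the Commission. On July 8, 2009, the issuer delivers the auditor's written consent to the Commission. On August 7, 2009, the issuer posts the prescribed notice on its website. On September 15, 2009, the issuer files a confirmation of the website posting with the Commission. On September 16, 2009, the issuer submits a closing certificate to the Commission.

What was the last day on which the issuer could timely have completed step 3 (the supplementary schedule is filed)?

Step 3 runs from May 10, 2009, when the investor circular is published. 10 days after May 10, 2009 is May 20, 2009.

May 20, 2009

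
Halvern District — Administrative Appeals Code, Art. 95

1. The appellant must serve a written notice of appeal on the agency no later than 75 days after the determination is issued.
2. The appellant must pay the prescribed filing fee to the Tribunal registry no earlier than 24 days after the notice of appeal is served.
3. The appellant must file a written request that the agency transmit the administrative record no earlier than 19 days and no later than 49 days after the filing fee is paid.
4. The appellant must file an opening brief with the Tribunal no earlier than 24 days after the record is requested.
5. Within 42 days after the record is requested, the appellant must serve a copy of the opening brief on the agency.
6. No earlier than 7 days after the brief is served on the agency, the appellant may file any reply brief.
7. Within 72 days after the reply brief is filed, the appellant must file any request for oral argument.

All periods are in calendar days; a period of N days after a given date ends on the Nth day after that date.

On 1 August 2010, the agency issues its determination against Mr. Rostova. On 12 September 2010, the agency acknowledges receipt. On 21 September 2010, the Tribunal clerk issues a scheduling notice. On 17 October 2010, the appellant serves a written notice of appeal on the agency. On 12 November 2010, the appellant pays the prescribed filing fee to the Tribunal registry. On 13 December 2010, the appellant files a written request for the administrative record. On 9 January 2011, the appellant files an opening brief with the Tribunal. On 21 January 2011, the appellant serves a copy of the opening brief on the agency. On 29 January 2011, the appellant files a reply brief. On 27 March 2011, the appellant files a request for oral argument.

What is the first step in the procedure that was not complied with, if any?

Step 1 — counting 75 days from 1 August 2010 (when the determination is issued) gives a deadline of 15 October 2010; done 17 October 2010 — 2 days late.

Step 1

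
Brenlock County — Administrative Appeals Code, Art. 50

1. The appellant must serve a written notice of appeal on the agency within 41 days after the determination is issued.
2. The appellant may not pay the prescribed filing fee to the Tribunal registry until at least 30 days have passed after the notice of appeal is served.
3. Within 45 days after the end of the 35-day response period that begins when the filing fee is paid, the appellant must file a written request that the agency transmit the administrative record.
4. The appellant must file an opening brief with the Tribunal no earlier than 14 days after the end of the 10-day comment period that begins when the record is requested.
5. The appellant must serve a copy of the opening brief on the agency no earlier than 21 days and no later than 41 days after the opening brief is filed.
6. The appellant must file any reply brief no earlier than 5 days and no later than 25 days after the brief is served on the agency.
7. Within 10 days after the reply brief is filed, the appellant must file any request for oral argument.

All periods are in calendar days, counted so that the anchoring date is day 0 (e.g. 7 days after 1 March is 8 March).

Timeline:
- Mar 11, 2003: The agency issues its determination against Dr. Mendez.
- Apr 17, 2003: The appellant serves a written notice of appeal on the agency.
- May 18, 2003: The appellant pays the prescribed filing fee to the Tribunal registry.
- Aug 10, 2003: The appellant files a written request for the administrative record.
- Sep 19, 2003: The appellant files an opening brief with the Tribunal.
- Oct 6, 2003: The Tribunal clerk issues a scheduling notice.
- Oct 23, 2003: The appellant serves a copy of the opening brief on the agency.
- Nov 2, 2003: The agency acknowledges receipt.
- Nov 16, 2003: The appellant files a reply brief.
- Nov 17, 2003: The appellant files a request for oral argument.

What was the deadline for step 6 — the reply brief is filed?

Step 6 runs from Oct 23, 2003, when the brief is served on the agency. The window is 5–25 days after Oct 23, 2003; it closes on Nov 17, 2003.

Nov 17, 2003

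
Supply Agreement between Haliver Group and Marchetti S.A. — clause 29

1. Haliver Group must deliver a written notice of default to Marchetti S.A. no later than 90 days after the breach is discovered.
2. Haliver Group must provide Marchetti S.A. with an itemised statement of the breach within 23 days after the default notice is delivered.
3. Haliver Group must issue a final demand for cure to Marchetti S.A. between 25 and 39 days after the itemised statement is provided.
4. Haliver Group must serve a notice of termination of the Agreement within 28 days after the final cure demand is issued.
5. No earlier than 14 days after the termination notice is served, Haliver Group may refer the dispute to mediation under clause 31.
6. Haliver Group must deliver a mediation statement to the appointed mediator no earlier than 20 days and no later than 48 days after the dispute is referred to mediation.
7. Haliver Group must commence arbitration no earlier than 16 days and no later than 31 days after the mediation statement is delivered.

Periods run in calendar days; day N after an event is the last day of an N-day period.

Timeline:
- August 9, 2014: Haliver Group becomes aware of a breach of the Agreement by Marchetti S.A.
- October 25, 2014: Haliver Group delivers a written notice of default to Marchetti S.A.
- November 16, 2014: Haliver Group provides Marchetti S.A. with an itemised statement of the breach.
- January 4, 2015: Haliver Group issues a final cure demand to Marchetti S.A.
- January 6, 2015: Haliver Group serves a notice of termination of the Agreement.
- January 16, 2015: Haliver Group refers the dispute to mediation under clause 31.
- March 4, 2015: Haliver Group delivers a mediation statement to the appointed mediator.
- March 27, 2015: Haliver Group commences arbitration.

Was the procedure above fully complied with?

No

(1) due by August 9, 2014 + 90 days = November 7, 2014; October 25, 2014 is within that limit.
(2) due by October 25, 2014 + 23 days = November 17, 2014; done November 16, 2014 — timely.
(3) the permitted window runs from November 16, 2014 + 25 = December 11, 2014 to November 16, 2014 + 39 = December 25, 2014; January 4, 2015 is 10 days past the end of the window.
The analysis stops there.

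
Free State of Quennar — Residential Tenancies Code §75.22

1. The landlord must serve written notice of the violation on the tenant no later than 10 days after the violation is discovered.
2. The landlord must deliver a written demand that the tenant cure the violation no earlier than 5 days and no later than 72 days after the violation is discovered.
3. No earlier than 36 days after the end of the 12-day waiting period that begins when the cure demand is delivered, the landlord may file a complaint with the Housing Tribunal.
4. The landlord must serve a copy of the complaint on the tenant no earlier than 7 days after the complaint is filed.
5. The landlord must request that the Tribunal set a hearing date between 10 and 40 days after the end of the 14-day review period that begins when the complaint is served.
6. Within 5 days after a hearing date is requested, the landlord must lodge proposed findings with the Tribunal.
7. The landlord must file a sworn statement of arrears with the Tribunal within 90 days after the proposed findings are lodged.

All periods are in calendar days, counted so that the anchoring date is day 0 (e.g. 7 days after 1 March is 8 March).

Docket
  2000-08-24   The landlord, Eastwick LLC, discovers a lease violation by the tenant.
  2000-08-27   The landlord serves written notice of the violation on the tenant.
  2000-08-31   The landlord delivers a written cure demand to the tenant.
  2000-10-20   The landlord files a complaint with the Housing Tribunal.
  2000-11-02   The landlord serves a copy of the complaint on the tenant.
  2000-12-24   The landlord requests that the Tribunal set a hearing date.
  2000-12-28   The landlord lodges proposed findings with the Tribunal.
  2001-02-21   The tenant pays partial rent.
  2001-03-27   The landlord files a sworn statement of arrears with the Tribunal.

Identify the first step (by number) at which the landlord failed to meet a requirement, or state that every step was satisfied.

Step 1: 10 days after 2000-08-24 (when the violation is discovered) is 2000-09-03; 2000-08-27 is within that limit.
Step 2: the window is 5–72 days after 2000-08-24 (when the violation is discovered), so 2000-08-29 through 2000-11-04; 2000-08-31 falls inside that range.
Step 3: the earliest permitted date is 36 days after 2000-09-12 (end of the 12-day waiting period, which began when the cure demand is delivered on 2000-08-31), i.e. 2000-10-18; 2000-10-20 is on or after that date.
Step 4: the earliest permitted date is 7 days after 2000-10-20 (when the complaint is filed), i.e. 2000-10-27; 2000-11-02 is on or after that date.
Step 5: the window is 10–40 days after 2000-11-16 (end of the 14-day review period, which began when the complaint is served on 2000-11-02), so 2000-11-26 through 2000-12-26; done 2000-12-24, which is between those dates.
Step 6: 5 days after 2000-12-24 (when a hearing date is requested) is 2000-12-29; completed 2000-12-28, before the deadline.
Step 7: 90 days after 2000-12-28 (when the proposed findings are lodged) is 2001-03-28; 2001-03-27 is within that limit.

None — every step was satisfied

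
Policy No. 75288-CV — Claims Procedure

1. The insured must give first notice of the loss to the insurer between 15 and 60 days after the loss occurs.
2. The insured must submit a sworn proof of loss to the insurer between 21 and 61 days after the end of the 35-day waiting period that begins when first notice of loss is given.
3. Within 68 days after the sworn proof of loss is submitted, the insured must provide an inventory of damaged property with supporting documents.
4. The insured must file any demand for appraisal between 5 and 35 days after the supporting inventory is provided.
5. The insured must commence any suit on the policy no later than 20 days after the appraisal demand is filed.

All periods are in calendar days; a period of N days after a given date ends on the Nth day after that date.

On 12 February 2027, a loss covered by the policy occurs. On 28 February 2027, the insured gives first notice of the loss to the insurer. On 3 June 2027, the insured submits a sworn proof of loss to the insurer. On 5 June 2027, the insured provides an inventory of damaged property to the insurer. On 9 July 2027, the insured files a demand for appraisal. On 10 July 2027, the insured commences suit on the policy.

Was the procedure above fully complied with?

Yes

Step 1: the window is 15–60 days after 12 February 2027 (when the loss occurs), so 27 February 2027 through 13 April 2027; done 28 February 2027 — within the window.
Step 2: the window is 21–61 days after 4 April 2027 (end of the 35-day waiting period, which began when first notice of loss is given on 28 February 2027), so 25 April 2027 through 4 June 2027; done 3 June 2027 — within the window.
Step 3: 68 days after 3 June 2027 (when the sworn proof of loss is submitted) is 10 August 2027; done 5 June 2027 — timely.
Step 4: the window is 5–35 days after 5 June 2027 (when the supporting inventory is provided), so 10 June 2027 through 10 July 2027; done 9 July 2027, which is between those dates.
Step 5: 20 days after 9 July 2027 (when the appraisal demand is filed) is 29 July 2027; 10 July 2027 is within that limit.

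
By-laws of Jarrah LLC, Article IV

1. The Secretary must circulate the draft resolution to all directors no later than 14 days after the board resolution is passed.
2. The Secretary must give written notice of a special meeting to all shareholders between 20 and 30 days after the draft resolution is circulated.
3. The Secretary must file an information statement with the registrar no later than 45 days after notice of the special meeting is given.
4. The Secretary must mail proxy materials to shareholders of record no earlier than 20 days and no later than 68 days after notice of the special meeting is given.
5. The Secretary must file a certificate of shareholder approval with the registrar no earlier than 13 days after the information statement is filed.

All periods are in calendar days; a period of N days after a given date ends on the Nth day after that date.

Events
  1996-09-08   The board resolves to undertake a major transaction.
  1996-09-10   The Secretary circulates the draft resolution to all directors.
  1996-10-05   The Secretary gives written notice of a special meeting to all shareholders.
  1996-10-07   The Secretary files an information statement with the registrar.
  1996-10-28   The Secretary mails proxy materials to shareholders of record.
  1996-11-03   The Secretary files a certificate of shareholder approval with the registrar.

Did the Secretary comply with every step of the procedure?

(1) due by 1996-09-08 + 14 days = 1996-09-22; completed 1996-09-10, before the deadline.
(2) the permitted window runs from 1996-09-10 + 20 = 1996-09-30 to 1996-09-10 + 30 = 1996-10-10; 1996-10-05 falls inside that range.
(3) due by 1996-10-05 + 45 days = 1996-11-19; completed 1996-10-07, before the deadline.
(4) the permitted window runs from 1996-10-05 + 20 = 1996-10-25 to 1996-10-05 + 68 = 1996-12-12; done 1996-10-28, which is between those dates.
(5) permitted from 1996-10-07 + 13 days = 1996-10-20 onward; done 1996-11-03, after the minimum wait.

Yes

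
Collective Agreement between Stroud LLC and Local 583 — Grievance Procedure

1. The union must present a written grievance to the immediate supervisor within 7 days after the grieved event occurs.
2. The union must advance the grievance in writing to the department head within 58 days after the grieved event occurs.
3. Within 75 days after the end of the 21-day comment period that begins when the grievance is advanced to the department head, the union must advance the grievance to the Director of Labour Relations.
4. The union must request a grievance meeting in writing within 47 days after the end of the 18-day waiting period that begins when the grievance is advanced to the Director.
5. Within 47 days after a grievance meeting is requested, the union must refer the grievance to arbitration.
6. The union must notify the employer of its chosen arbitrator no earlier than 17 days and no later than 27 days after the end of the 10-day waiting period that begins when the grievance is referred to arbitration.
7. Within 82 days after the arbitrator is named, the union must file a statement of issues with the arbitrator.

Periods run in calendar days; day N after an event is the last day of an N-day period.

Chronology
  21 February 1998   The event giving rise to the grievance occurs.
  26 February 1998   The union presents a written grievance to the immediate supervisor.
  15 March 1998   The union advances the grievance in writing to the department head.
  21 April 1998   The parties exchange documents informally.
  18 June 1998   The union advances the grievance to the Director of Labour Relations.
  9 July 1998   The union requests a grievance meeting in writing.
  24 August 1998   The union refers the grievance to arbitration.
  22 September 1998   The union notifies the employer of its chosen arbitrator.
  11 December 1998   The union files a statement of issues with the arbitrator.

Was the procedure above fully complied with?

(1) due by 21 February 1998 + 7 days = 28 February 1998; done 26 February 1998 — timely.
(2) due by 21 February 1998 + 58 days = 20 April 1998; 15 March 1998 is within that limit.
(3) due by 5 April 1998 + 75 days = 19 June 1998; 18 June 1998 is within that limit.
(4) due by 6 July 1998 + 47 days = 22 August 1998; 9 July 1998 is within that limit.
(5) due by 9 July 1998 + 47 days = 25 August 1998; done 24 August 1998 — timely.
(6) the permitted window runs from 3 September 1998 + 17 = 20 September 1998 to 3 September 1998 + 27 = 30 September 1998; done 22 September 1998 — within the window.
(7) due by 22 September 1998 + 82 days = 13 December 1998; 11 December 1998 is within that limit.

Yes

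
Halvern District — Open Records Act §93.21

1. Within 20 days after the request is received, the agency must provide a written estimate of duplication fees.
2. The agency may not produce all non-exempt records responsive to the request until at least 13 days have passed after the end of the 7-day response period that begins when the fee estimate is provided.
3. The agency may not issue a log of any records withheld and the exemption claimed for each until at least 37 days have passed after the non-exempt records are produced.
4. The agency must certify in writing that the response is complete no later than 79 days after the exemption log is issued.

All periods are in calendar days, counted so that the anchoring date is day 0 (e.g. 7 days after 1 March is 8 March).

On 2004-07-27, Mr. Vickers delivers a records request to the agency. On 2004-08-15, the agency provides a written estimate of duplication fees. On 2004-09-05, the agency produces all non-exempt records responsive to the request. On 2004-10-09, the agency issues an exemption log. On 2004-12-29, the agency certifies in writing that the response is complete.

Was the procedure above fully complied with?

No

(1) due by 2004-07-27 + 20 days = 2004-08-16; done 2004-08-15 — timely.
(2) permitted from 2004-08-22 + 13 days = 2004-09-04 onward; done 2004-09-05, after the minimum wait.
(3) permitted from 2004-09-05 + 37 days = 2004-10-12 onward; 2004-10-09 is 3 days before the earliest permitted date.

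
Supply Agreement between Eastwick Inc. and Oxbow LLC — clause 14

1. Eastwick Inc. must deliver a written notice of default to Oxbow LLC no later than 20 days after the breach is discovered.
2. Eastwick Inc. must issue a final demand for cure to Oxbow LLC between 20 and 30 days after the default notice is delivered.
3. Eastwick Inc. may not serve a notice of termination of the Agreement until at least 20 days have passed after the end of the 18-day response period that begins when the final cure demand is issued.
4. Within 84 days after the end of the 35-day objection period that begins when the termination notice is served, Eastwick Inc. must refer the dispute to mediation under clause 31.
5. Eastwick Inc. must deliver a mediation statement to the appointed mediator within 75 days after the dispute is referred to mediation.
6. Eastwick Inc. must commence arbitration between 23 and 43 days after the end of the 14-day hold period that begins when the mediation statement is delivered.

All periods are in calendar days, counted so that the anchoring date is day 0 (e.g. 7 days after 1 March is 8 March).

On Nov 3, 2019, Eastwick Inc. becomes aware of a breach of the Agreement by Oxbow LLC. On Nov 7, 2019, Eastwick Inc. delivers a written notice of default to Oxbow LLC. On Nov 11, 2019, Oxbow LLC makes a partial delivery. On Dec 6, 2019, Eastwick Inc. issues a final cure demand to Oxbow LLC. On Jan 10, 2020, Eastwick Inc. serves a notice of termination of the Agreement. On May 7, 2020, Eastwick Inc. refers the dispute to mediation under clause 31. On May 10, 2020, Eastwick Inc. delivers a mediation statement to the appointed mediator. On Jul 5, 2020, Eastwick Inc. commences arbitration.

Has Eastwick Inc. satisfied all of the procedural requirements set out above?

No

Step 1 — counting 20 days from Nov 3, 2019 (when the breach is discovered) gives a deadline of Nov 23, 2019; done Nov 7, 2019 — timely.
Step 2 — 20 and 30 days from Nov 7, 2019 (when the default notice is delivered) are Nov 27, 2019 and Dec 7, 2019 respectively; done Dec 6, 2019, which is between those dates.
Step 3 — must wait 20 days from Dec 24, 2019 (end of the 18-day response period, which began when the final cure demand is issued on Dec 6, 2019), so not before Jan 13, 2020; done Jan 10, 2020 — 3 days too early.
The analysis stops there.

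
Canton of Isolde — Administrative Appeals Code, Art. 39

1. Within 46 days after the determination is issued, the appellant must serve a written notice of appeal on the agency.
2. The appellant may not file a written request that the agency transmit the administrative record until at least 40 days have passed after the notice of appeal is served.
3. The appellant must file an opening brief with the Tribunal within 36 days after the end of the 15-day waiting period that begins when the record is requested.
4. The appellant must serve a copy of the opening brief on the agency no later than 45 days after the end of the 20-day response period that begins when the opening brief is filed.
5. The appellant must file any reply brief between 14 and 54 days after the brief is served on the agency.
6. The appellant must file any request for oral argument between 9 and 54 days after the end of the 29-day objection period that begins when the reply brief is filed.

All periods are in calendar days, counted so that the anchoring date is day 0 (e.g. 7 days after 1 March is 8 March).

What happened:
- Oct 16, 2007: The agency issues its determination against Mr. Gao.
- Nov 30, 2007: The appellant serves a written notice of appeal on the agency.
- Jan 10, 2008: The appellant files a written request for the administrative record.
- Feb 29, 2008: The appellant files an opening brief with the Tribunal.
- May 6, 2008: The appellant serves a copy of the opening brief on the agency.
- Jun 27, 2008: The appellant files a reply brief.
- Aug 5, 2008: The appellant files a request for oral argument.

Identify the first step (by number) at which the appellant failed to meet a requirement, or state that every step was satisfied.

Step 4

Step 1: 46 days after Oct 16, 2007 (when the determination is issued) is Dec 1, 2007; completed Nov 30, 2007, before the deadline.
Step 2: the earliest permitted date is 40 days after Nov 30, 2007 (when the notice of appeal is served), i.e. Jan 9, 2008; Jan 10, 2008 is on or after that date.
Step 3: 36 days after Jan 25, 2008 (end of the 15-day waiting period, which began when the record is requested on Jan 10, 2008) is Mar 1, 2008; Feb 29, 2008 is within that limit.
Step 4: 45 days after Mar 20, 2008 (end of the 20-day response period, which began when the opening brief is filed on Feb 29, 2008) is May 4, 2008; done May 6, 2008 — 2 days late.
The analysis stops there.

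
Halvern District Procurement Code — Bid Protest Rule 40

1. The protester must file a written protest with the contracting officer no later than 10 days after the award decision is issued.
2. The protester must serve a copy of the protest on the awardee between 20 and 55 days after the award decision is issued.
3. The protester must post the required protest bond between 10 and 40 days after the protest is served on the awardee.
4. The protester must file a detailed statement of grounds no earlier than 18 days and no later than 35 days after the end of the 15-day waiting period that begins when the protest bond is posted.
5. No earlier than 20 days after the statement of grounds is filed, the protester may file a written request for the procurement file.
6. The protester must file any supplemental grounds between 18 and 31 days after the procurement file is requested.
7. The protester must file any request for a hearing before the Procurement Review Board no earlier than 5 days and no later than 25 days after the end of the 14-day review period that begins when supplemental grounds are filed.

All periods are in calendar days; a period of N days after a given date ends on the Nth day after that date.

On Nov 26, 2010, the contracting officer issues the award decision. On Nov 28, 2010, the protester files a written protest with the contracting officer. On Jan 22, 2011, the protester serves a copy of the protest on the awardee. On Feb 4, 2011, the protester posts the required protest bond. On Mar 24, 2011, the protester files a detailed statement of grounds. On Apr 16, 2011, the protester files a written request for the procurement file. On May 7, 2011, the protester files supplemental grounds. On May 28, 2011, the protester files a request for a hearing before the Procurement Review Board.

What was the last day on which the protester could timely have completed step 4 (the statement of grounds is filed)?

The protest bond is posted on Feb 4, 2011; the 15-day waiting period therefore ends Feb 19, 2011, and step 4 runs from that date. The window is 18–35 days after Feb 19, 2011; it closes on Mar 26, 2011.

Mar 26, 2011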